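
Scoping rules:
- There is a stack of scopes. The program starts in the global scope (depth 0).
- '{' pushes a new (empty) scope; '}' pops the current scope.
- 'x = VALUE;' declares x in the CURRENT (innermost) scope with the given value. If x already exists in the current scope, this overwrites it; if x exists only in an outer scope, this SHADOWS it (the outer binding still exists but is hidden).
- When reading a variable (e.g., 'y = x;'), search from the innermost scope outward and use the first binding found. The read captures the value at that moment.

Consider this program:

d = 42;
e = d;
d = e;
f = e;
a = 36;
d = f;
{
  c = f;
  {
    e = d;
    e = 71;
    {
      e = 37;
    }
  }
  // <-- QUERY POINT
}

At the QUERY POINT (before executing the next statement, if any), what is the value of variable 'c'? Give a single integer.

Answer: 42

Derivation:
Step 1: declare d=42 at depth 0
Step 2: declare e=(read d)=42 at depth 0
Step 3: declare d=(read e)=42 at depth 0
Step 4: declare f=(read e)=42 at depth 0
Step 5: declare a=36 at depth 0
Step 6: declare d=(read f)=42 at depth 0
Step 7: enter scope (depth=1)
Step 8: declare c=(read f)=42 at depth 1
Step 9: enter scope (depth=2)
Step 10: declare e=(read d)=42 at depth 2
Step 11: declare e=71 at depth 2
Step 12: enter scope (depth=3)
Step 13: declare e=37 at depth 3
Step 14: exit scope (depth=2)
Step 15: exit scope (depth=1)
Visible at query point: a=36 c=42 d=42 e=42 f=42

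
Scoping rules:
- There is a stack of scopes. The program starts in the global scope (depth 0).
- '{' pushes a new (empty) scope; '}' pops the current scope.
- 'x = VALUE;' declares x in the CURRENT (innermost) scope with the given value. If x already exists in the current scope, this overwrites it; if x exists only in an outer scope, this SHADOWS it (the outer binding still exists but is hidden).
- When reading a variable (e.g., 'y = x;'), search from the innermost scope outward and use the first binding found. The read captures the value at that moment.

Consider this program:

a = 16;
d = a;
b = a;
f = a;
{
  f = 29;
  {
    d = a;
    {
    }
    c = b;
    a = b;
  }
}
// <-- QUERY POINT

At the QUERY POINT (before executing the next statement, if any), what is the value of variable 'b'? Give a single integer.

Answer: 16

Derivation:
Step 1: declare a=16 at depth 0
Step 2: declare d=(read a)=16 at depth 0
Step 3: declare b=(read a)=16 at depth 0
Step 4: declare f=(read a)=16 at depth 0
Step 5: enter scope (depth=1)
Step 6: declare f=29 at depth 1
Step 7: enter scope (depth=2)
Step 8: declare d=(read a)=16 at depth 2
Step 9: enter scope (depth=3)
Step 10: exit scope (depth=2)
Step 11: declare c=(read b)=16 at depth 2
Step 12: declare a=(read b)=16 at depth 2
Step 13: exit scope (depth=1)
Step 14: exit scope (depth=0)
Visible at query point: a=16 b=16 d=16 f=16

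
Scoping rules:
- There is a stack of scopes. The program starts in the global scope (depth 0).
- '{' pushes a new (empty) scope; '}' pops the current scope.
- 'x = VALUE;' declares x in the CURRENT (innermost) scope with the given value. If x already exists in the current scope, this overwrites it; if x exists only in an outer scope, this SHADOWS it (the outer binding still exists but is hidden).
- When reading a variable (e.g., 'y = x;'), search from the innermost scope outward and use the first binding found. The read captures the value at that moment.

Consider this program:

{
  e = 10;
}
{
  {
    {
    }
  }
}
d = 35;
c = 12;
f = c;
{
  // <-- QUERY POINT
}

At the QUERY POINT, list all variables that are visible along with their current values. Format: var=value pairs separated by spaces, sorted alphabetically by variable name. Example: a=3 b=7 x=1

Answer: c=12 d=35 f=12

Derivation:
Step 1: enter scope (depth=1)
Step 2: declare e=10 at depth 1
Step 3: exit scope (depth=0)
Step 4: enter scope (depth=1)
Step 5: enter scope (depth=2)
Step 6: enter scope (depth=3)
Step 7: exit scope (depth=2)
Step 8: exit scope (depth=1)
Step 9: exit scope (depth=0)
Step 10: declare d=35 at depth 0
Step 11: declare c=12 at depth 0
Step 12: declare f=(read c)=12 at depth 0
Step 13: enter scope (depth=1)
Visible at query point: c=12 d=35 f=12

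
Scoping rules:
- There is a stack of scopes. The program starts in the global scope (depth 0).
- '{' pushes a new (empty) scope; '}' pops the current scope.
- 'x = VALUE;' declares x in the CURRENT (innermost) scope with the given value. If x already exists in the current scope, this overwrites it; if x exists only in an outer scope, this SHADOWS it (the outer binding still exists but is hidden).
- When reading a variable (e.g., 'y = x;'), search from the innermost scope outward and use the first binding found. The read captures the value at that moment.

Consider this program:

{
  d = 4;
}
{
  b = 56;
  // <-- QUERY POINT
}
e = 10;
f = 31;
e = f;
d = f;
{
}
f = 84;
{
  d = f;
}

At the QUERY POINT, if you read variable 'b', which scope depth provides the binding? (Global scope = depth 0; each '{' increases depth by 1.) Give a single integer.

Step 1: enter scope (depth=1)
Step 2: declare d=4 at depth 1
Step 3: exit scope (depth=0)
Step 4: enter scope (depth=1)
Step 5: declare b=56 at depth 1
Visible at query point: b=56

Answer: 1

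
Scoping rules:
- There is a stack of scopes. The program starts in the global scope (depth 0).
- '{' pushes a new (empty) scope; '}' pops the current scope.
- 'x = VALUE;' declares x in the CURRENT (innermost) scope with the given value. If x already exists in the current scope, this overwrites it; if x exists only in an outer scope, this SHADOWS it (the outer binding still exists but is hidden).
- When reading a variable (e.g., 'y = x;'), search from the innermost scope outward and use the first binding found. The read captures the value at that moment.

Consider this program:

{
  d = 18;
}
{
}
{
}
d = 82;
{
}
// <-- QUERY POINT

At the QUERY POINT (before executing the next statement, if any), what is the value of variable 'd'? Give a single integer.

Answer: 82

Derivation:
Step 1: enter scope (depth=1)
Step 2: declare d=18 at depth 1
Step 3: exit scope (depth=0)
Step 4: enter scope (depth=1)
Step 5: exit scope (depth=0)
Step 6: enter scope (depth=1)
Step 7: exit scope (depth=0)
Step 8: declare d=82 at depth 0
Step 9: enter scope (depth=1)
Step 10: exit scope (depth=0)
Visible at query point: d=82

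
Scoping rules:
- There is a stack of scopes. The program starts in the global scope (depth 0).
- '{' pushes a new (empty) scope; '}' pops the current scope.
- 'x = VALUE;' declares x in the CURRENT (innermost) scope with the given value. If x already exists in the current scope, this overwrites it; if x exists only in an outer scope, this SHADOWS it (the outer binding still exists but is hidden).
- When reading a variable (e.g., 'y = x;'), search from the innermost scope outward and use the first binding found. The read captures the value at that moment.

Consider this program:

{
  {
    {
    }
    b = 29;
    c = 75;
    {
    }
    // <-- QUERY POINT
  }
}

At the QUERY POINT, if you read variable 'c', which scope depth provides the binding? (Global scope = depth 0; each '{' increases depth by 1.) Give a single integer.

Answer: 2

Derivation:
Step 1: enter scope (depth=1)
Step 2: enter scope (depth=2)
Step 3: enter scope (depth=3)
Step 4: exit scope (depth=2)
Step 5: declare b=29 at depth 2
Step 6: declare c=75 at depth 2
Step 7: enter scope (depth=3)
Step 8: exit scope (depth=2)
Visible at query point: b=29 c=75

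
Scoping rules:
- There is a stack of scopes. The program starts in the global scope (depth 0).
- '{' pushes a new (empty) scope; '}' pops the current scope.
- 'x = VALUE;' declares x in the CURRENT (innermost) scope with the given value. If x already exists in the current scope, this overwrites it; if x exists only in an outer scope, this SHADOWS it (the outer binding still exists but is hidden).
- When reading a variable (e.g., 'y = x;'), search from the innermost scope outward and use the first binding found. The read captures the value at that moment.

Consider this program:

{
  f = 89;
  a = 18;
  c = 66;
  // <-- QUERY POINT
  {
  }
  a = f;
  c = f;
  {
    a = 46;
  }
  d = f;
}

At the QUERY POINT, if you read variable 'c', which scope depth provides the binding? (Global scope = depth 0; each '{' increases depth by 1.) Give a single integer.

Step 1: enter scope (depth=1)
Step 2: declare f=89 at depth 1
Step 3: declare a=18 at depth 1
Step 4: declare c=66 at depth 1
Visible at query point: a=18 c=66 f=89

Answer: 1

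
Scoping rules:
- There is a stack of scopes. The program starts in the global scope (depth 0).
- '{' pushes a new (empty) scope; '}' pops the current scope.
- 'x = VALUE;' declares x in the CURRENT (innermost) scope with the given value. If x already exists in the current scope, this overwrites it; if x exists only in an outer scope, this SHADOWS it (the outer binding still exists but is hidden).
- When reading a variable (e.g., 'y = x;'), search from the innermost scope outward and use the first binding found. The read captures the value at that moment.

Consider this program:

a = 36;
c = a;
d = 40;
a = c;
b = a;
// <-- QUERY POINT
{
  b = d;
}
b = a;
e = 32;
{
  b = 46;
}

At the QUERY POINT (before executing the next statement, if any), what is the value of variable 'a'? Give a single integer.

Answer: 36

Derivation:
Step 1: declare a=36 at depth 0
Step 2: declare c=(read a)=36 at depth 0
Step 3: declare d=40 at depth 0
Step 4: declare a=(read c)=36 at depth 0
Step 5: declare b=(read a)=36 at depth 0
Visible at query point: a=36 b=36 c=36 d=40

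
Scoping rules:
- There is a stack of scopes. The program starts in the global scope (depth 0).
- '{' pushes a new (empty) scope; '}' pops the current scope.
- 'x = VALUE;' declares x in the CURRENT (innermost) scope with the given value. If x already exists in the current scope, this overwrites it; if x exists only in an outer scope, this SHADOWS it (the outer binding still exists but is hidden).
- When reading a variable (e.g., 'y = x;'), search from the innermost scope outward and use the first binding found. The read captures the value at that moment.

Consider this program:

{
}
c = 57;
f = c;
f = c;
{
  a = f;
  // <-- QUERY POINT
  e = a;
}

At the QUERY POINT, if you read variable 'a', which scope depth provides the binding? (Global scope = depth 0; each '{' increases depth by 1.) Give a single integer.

Answer: 1

Derivation:
Step 1: enter scope (depth=1)
Step 2: exit scope (depth=0)
Step 3: declare c=57 at depth 0
Step 4: declare f=(read c)=57 at depth 0
Step 5: declare f=(read c)=57 at depth 0
Step 6: enter scope (depth=1)
Step 7: declare a=(read f)=57 at depth 1
Visible at query point: a=57 c=57 f=57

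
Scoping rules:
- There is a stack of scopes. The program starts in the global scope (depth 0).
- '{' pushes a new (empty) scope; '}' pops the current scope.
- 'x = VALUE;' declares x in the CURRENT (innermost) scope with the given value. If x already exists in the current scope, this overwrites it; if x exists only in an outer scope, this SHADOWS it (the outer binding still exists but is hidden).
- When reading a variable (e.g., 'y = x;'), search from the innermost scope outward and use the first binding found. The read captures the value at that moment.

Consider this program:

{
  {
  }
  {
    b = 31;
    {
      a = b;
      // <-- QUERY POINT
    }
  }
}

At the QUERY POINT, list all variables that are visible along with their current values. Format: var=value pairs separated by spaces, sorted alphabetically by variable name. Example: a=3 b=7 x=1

Answer: a=31 b=31

Derivation:
Step 1: enter scope (depth=1)
Step 2: enter scope (depth=2)
Step 3: exit scope (depth=1)
Step 4: enter scope (depth=2)
Step 5: declare b=31 at depth 2
Step 6: enter scope (depth=3)
Step 7: declare a=(read b)=31 at depth 3
Visible at query point: a=31 b=31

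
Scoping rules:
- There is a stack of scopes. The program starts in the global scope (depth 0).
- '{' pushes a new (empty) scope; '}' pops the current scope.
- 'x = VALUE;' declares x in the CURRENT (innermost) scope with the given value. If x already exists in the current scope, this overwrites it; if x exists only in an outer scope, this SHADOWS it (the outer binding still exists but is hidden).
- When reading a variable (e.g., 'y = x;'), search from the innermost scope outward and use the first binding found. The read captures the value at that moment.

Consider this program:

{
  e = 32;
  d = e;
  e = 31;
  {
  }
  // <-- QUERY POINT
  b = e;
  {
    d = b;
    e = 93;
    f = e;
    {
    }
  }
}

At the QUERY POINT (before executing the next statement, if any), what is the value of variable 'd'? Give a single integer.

Answer: 32

Derivation:
Step 1: enter scope (depth=1)
Step 2: declare e=32 at depth 1
Step 3: declare d=(read e)=32 at depth 1
Step 4: declare e=31 at depth 1
Step 5: enter scope (depth=2)
Step 6: exit scope (depth=1)
Visible at query point: d=32 e=31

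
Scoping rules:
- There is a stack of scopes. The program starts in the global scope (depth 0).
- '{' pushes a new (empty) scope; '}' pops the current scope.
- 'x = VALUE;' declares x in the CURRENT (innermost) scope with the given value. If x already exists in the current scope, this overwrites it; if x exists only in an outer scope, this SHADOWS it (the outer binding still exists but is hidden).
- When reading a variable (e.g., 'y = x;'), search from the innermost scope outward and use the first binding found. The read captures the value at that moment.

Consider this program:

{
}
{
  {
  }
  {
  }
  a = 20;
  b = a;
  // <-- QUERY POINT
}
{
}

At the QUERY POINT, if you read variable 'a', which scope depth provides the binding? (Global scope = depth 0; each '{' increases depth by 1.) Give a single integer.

Answer: 1

Derivation:
Step 1: enter scope (depth=1)
Step 2: exit scope (depth=0)
Step 3: enter scope (depth=1)
Step 4: enter scope (depth=2)
Step 5: exit scope (depth=1)
Step 6: enter scope (depth=2)
Step 7: exit scope (depth=1)
Step 8: declare a=20 at depth 1
Step 9: declare b=(read a)=20 at depth 1
Visible at query point: a=20 b=20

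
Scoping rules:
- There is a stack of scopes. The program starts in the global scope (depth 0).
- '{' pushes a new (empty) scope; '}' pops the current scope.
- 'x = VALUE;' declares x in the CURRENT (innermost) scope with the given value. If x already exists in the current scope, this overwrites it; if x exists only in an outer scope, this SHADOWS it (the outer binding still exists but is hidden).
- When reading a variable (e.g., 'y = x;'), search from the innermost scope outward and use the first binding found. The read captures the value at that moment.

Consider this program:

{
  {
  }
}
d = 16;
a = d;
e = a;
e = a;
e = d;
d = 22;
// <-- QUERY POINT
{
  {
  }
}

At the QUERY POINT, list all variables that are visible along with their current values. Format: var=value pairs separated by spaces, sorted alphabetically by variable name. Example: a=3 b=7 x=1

Step 1: enter scope (depth=1)
Step 2: enter scope (depth=2)
Step 3: exit scope (depth=1)
Step 4: exit scope (depth=0)
Step 5: declare d=16 at depth 0
Step 6: declare a=(read d)=16 at depth 0
Step 7: declare e=(read a)=16 at depth 0
Step 8: declare e=(read a)=16 at depth 0
Step 9: declare e=(read d)=16 at depth 0
Step 10: declare d=22 at depth 0
Visible at query point: a=16 d=22 e=16

Answer: a=16 d=22 e=16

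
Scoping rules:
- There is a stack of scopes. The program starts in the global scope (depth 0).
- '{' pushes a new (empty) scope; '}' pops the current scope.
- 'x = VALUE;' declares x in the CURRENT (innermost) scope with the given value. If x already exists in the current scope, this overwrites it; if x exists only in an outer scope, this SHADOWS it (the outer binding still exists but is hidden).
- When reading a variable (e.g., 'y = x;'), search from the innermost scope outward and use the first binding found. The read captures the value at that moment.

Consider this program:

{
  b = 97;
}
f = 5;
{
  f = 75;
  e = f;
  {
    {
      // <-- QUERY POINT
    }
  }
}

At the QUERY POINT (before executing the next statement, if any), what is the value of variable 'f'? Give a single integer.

Step 1: enter scope (depth=1)
Step 2: declare b=97 at depth 1
Step 3: exit scope (depth=0)
Step 4: declare f=5 at depth 0
Step 5: enter scope (depth=1)
Step 6: declare f=75 at depth 1
Step 7: declare e=(read f)=75 at depth 1
Step 8: enter scope (depth=2)
Step 9: enter scope (depth=3)
Visible at query point: e=75 f=75

Answer: 75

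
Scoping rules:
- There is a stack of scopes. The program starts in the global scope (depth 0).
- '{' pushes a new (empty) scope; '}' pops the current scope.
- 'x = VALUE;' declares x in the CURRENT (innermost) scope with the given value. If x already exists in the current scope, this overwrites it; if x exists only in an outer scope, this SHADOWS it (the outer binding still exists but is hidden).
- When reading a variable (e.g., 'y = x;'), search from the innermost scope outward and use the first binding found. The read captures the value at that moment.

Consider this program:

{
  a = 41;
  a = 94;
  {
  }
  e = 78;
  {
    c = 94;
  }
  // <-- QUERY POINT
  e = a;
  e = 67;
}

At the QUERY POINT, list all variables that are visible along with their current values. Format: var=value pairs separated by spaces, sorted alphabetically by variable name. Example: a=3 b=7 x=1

Step 1: enter scope (depth=1)
Step 2: declare a=41 at depth 1
Step 3: declare a=94 at depth 1
Step 4: enter scope (depth=2)
Step 5: exit scope (depth=1)
Step 6: declare e=78 at depth 1
Step 7: enter scope (depth=2)
Step 8: declare c=94 at depth 2
Step 9: exit scope (depth=1)
Visible at query point: a=94 e=78

Answer: a=94 e=78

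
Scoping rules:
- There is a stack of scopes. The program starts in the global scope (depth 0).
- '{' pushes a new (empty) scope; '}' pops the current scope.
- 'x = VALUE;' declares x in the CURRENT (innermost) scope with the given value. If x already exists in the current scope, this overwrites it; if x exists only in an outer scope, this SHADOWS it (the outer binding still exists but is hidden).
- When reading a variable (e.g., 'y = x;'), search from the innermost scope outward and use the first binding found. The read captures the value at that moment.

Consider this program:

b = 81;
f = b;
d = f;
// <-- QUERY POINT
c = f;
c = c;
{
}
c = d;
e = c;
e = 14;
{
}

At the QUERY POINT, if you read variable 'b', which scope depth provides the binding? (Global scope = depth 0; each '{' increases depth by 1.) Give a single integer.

Answer: 0

Derivation:
Step 1: declare b=81 at depth 0
Step 2: declare f=(read b)=81 at depth 0
Step 3: declare d=(read f)=81 at depth 0
Visible at query point: b=81 d=81 f=81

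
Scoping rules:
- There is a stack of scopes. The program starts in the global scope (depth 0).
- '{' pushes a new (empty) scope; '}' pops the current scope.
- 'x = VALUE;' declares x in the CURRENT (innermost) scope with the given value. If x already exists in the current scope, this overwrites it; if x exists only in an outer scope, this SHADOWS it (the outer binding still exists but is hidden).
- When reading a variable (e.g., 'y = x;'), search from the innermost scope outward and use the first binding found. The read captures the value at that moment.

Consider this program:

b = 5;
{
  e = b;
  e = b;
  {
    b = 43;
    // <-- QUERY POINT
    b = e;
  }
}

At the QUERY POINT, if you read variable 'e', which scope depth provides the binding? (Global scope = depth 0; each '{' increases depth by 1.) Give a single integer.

Step 1: declare b=5 at depth 0
Step 2: enter scope (depth=1)
Step 3: declare e=(read b)=5 at depth 1
Step 4: declare e=(read b)=5 at depth 1
Step 5: enter scope (depth=2)
Step 6: declare b=43 at depth 2
Visible at query point: b=43 e=5

Answer: 1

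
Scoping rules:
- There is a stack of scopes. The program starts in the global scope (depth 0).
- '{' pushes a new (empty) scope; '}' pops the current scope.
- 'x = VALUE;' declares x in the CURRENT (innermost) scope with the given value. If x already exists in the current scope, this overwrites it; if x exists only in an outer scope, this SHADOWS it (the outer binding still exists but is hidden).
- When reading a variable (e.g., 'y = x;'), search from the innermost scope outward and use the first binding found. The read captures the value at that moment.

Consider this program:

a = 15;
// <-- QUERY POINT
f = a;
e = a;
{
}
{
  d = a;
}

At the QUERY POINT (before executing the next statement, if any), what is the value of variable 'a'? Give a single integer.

Answer: 15

Derivation:
Step 1: declare a=15 at depth 0
Visible at query point: a=15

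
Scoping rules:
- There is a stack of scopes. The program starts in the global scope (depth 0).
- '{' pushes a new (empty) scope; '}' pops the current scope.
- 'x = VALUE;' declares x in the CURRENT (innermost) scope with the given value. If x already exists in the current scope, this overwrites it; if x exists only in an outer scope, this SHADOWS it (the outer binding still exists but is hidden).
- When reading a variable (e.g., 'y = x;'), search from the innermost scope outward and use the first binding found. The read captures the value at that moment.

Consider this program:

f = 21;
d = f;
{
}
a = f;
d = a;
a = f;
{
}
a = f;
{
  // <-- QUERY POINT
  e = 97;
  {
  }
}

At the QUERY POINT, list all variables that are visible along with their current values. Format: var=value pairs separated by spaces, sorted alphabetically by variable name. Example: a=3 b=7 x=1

Step 1: declare f=21 at depth 0
Step 2: declare d=(read f)=21 at depth 0
Step 3: enter scope (depth=1)
Step 4: exit scope (depth=0)
Step 5: declare a=(read f)=21 at depth 0
Step 6: declare d=(read a)=21 at depth 0
Step 7: declare a=(read f)=21 at depth 0
Step 8: enter scope (depth=1)
Step 9: exit scope (depth=0)
Step 10: declare a=(read f)=21 at depth 0
Step 11: enter scope (depth=1)
Visible at query point: a=21 d=21 f=21

Answer: a=21 d=21 f=21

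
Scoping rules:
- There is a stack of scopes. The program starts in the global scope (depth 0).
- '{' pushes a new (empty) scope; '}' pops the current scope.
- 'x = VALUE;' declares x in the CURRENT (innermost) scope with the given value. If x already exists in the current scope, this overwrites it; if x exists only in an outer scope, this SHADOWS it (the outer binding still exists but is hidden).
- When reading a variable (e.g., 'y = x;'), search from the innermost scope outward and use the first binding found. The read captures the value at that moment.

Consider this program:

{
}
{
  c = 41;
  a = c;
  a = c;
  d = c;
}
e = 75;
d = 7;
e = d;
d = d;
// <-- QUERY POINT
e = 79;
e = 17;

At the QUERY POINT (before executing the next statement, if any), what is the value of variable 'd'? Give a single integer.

Answer: 7

Derivation:
Step 1: enter scope (depth=1)
Step 2: exit scope (depth=0)
Step 3: enter scope (depth=1)
Step 4: declare c=41 at depth 1
Step 5: declare a=(read c)=41 at depth 1
Step 6: declare a=(read c)=41 at depth 1
Step 7: declare d=(read c)=41 at depth 1
Step 8: exit scope (depth=0)
Step 9: declare e=75 at depth 0
Step 10: declare d=7 at depth 0
Step 11: declare e=(read d)=7 at depth 0
Step 12: declare d=(read d)=7 at depth 0
Visible at query point: d=7 e=7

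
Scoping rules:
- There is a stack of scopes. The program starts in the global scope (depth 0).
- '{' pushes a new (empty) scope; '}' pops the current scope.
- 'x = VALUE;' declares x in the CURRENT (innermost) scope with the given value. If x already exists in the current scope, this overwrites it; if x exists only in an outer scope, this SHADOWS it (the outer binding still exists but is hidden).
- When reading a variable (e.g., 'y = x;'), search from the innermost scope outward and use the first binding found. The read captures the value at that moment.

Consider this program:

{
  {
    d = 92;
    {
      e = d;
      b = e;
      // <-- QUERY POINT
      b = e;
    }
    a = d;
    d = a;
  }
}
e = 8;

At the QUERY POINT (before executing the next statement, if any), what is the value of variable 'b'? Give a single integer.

Step 1: enter scope (depth=1)
Step 2: enter scope (depth=2)
Step 3: declare d=92 at depth 2
Step 4: enter scope (depth=3)
Step 5: declare e=(read d)=92 at depth 3
Step 6: declare b=(read e)=92 at depth 3
Visible at query point: b=92 d=92 e=92

Answer: 92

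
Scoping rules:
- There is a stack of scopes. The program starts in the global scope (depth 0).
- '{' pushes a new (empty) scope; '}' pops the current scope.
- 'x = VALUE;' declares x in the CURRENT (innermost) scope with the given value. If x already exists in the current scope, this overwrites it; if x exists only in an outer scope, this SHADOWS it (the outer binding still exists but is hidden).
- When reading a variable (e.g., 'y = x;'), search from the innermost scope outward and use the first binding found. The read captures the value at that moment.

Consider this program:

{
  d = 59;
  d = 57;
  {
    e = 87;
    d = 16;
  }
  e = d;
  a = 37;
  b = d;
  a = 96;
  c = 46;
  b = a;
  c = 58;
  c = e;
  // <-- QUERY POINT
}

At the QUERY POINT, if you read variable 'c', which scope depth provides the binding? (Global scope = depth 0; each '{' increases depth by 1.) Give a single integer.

Step 1: enter scope (depth=1)
Step 2: declare d=59 at depth 1
Step 3: declare d=57 at depth 1
Step 4: enter scope (depth=2)
Step 5: declare e=87 at depth 2
Step 6: declare d=16 at depth 2
Step 7: exit scope (depth=1)
Step 8: declare e=(read d)=57 at depth 1
Step 9: declare a=37 at depth 1
Step 10: declare b=(read d)=57 at depth 1
Step 11: declare a=96 at depth 1
Step 12: declare c=46 at depth 1
Step 13: declare b=(read a)=96 at depth 1
Step 14: declare c=58 at depth 1
Step 15: declare c=(read e)=57 at depth 1
Visible at query point: a=96 b=96 c=57 d=57 e=57

Answer: 1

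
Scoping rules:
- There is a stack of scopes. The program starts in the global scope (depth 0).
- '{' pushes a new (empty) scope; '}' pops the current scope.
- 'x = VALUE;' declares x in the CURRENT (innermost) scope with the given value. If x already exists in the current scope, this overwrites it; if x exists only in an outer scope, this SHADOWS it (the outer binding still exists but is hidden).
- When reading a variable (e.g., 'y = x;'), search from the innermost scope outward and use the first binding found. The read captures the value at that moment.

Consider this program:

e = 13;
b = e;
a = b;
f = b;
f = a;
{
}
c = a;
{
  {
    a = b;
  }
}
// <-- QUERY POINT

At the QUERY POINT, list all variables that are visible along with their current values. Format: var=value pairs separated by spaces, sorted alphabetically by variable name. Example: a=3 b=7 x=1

Answer: a=13 b=13 c=13 e=13 f=13

Derivation:
Step 1: declare e=13 at depth 0
Step 2: declare b=(read e)=13 at depth 0
Step 3: declare a=(read b)=13 at depth 0
Step 4: declare f=(read b)=13 at depth 0
Step 5: declare f=(read a)=13 at depth 0
Step 6: enter scope (depth=1)
Step 7: exit scope (depth=0)
Step 8: declare c=(read a)=13 at depth 0
Step 9: enter scope (depth=1)
Step 10: enter scope (depth=2)
Step 11: declare a=(read b)=13 at depth 2
Step 12: exit scope (depth=1)
Step 13: exit scope (depth=0)
Visible at query point: a=13 b=13 c=13 e=13 f=13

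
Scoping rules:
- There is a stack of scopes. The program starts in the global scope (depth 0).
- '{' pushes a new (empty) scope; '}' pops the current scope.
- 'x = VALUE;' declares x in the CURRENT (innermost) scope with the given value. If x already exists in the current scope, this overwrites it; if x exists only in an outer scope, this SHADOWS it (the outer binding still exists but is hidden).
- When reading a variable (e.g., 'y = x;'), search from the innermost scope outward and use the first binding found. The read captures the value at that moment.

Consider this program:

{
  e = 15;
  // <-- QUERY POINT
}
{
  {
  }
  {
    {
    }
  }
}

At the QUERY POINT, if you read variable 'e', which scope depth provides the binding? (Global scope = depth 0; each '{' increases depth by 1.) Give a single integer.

Step 1: enter scope (depth=1)
Step 2: declare e=15 at depth 1
Visible at query point: e=15

Answer: 1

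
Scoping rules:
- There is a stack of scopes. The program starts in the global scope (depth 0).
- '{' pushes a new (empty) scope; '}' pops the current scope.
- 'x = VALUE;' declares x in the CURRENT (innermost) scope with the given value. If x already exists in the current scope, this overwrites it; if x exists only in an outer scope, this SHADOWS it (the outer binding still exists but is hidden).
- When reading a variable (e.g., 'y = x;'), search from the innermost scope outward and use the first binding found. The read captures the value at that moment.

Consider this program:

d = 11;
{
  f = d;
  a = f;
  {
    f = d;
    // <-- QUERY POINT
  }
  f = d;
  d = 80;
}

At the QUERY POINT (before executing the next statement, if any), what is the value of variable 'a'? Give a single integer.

Step 1: declare d=11 at depth 0
Step 2: enter scope (depth=1)
Step 3: declare f=(read d)=11 at depth 1
Step 4: declare a=(read f)=11 at depth 1
Step 5: enter scope (depth=2)
Step 6: declare f=(read d)=11 at depth 2
Visible at query point: a=11 d=11 f=11

Answer: 11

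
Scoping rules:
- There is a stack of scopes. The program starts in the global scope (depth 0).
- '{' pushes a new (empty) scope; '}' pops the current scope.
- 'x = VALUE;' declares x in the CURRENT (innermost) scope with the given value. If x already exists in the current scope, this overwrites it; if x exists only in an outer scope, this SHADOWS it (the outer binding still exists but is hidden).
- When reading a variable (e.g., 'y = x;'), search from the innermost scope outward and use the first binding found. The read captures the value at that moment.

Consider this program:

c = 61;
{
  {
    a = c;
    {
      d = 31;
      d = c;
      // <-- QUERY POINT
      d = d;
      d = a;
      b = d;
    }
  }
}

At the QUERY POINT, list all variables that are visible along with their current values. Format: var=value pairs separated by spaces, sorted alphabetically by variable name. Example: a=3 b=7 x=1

Answer: a=61 c=61 d=61

Derivation:
Step 1: declare c=61 at depth 0
Step 2: enter scope (depth=1)
Step 3: enter scope (depth=2)
Step 4: declare a=(read c)=61 at depth 2
Step 5: enter scope (depth=3)
Step 6: declare d=31 at depth 3
Step 7: declare d=(read c)=61 at depth 3
Visible at query point: a=61 c=61 d=61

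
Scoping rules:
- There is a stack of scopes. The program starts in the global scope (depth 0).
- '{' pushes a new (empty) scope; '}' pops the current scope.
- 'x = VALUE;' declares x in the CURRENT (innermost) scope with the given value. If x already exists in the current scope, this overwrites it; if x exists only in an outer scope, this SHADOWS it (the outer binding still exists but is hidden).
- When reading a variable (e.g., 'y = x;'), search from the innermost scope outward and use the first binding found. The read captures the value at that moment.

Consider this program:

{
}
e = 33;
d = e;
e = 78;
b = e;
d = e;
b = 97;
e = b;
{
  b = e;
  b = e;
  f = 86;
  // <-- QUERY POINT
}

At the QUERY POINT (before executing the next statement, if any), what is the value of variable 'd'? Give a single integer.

Answer: 78

Derivation:
Step 1: enter scope (depth=1)
Step 2: exit scope (depth=0)
Step 3: declare e=33 at depth 0
Step 4: declare d=(read e)=33 at depth 0
Step 5: declare e=78 at depth 0
Step 6: declare b=(read e)=78 at depth 0
Step 7: declare d=(read e)=78 at depth 0
Step 8: declare b=97 at depth 0
Step 9: declare e=(read b)=97 at depth 0
Step 10: enter scope (depth=1)
Step 11: declare b=(read e)=97 at depth 1
Step 12: declare b=(read e)=97 at depth 1
Step 13: declare f=86 at depth 1
Visible at query point: b=97 d=78 e=97 f=86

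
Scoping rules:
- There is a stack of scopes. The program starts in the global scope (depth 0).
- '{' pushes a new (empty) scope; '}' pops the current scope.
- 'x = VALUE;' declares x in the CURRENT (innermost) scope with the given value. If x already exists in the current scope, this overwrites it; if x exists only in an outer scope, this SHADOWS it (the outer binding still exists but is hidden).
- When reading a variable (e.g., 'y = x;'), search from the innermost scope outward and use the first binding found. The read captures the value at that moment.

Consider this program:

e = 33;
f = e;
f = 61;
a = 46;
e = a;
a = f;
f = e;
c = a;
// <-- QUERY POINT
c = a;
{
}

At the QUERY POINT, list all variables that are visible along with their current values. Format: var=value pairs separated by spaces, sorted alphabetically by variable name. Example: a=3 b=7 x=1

Step 1: declare e=33 at depth 0
Step 2: declare f=(read e)=33 at depth 0
Step 3: declare f=61 at depth 0
Step 4: declare a=46 at depth 0
Step 5: declare e=(read a)=46 at depth 0
Step 6: declare a=(read f)=61 at depth 0
Step 7: declare f=(read e)=46 at depth 0
Step 8: declare c=(read a)=61 at depth 0
Visible at query point: a=61 c=61 e=46 f=46

Answer: a=61 c=61 e=46 f=46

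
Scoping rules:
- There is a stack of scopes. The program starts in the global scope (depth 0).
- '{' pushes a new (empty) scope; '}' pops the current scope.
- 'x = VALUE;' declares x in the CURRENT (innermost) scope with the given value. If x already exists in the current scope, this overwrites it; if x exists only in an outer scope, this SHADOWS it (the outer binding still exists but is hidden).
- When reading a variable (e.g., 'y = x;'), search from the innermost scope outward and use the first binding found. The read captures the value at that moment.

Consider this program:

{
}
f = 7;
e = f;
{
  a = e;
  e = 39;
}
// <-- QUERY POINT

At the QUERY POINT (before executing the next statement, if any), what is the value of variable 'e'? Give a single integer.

Answer: 7

Derivation:
Step 1: enter scope (depth=1)
Step 2: exit scope (depth=0)
Step 3: declare f=7 at depth 0
Step 4: declare e=(read f)=7 at depth 0
Step 5: enter scope (depth=1)
Step 6: declare a=(read e)=7 at depth 1
Step 7: declare e=39 at depth 1
Step 8: exit scope (depth=0)
Visible at query point: e=7 f=7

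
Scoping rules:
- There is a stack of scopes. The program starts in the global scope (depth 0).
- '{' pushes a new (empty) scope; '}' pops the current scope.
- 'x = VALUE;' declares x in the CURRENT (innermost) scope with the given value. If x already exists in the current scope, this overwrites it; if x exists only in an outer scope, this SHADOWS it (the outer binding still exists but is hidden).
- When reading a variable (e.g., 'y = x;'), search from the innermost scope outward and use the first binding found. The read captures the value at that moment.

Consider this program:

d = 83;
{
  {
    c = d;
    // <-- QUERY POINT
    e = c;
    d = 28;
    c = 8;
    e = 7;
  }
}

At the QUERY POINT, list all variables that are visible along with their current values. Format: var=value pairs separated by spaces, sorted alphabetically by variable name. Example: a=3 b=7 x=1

Answer: c=83 d=83

Derivation:
Step 1: declare d=83 at depth 0
Step 2: enter scope (depth=1)
Step 3: enter scope (depth=2)
Step 4: declare c=(read d)=83 at depth 2
Visible at query point: c=83 d=83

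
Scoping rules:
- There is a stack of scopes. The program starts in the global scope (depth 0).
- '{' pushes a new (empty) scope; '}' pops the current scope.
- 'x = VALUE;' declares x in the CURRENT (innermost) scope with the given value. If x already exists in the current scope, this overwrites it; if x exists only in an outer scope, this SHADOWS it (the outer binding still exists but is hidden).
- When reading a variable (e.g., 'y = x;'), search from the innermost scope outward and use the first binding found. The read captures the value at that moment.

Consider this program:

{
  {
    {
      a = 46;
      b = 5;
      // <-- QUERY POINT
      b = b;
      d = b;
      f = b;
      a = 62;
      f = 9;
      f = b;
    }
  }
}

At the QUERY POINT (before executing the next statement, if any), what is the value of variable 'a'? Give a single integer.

Answer: 46

Derivation:
Step 1: enter scope (depth=1)
Step 2: enter scope (depth=2)
Step 3: enter scope (depth=3)
Step 4: declare a=46 at depth 3
Step 5: declare b=5 at depth 3
Visible at query point: a=46 b=5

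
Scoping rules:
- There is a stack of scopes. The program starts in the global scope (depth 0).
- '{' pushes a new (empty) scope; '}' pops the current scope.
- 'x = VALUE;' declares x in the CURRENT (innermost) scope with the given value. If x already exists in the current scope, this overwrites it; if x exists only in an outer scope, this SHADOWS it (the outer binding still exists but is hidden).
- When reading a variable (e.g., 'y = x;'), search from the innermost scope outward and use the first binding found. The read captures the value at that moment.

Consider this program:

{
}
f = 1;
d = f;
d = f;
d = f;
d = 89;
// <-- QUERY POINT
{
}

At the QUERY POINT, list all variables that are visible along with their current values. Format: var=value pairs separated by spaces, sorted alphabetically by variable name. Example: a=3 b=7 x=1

Step 1: enter scope (depth=1)
Step 2: exit scope (depth=0)
Step 3: declare f=1 at depth 0
Step 4: declare d=(read f)=1 at depth 0
Step 5: declare d=(read f)=1 at depth 0
Step 6: declare d=(read f)=1 at depth 0
Step 7: declare d=89 at depth 0
Visible at query point: d=89 f=1

Answer: d=89 f=1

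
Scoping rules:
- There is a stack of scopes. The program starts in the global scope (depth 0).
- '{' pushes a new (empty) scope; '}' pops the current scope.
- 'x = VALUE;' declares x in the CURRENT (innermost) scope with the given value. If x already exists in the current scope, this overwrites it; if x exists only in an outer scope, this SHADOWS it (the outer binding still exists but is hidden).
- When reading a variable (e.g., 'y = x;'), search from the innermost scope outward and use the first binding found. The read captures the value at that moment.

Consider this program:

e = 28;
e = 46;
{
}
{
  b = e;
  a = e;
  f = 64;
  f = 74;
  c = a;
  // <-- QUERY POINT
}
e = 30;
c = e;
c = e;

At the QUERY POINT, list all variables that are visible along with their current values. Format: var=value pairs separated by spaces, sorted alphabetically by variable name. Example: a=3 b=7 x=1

Step 1: declare e=28 at depth 0
Step 2: declare e=46 at depth 0
Step 3: enter scope (depth=1)
Step 4: exit scope (depth=0)
Step 5: enter scope (depth=1)
Step 6: declare b=(read e)=46 at depth 1
Step 7: declare a=(read e)=46 at depth 1
Step 8: declare f=64 at depth 1
Step 9: declare f=74 at depth 1
Step 10: declare c=(read a)=46 at depth 1
Visible at query point: a=46 b=46 c=46 e=46 f=74

Answer: a=46 b=46 c=46 e=46 f=74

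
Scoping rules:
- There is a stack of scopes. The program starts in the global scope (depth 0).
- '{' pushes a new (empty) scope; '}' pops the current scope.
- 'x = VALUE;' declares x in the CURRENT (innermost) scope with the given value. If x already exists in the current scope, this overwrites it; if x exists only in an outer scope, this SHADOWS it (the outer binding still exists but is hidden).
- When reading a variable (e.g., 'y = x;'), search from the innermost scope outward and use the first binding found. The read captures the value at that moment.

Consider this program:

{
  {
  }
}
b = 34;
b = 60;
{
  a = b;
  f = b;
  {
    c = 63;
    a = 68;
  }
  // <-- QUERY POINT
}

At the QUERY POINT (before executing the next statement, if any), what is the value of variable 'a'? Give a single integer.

Answer: 60

Derivation:
Step 1: enter scope (depth=1)
Step 2: enter scope (depth=2)
Step 3: exit scope (depth=1)
Step 4: exit scope (depth=0)
Step 5: declare b=34 at depth 0
Step 6: declare b=60 at depth 0
Step 7: enter scope (depth=1)
Step 8: declare a=(read b)=60 at depth 1
Step 9: declare f=(read b)=60 at depth 1
Step 10: enter scope (depth=2)
Step 11: declare c=63 at depth 2
Step 12: declare a=68 at depth 2
Step 13: exit scope (depth=1)
Visible at query point: a=60 b=60 f=60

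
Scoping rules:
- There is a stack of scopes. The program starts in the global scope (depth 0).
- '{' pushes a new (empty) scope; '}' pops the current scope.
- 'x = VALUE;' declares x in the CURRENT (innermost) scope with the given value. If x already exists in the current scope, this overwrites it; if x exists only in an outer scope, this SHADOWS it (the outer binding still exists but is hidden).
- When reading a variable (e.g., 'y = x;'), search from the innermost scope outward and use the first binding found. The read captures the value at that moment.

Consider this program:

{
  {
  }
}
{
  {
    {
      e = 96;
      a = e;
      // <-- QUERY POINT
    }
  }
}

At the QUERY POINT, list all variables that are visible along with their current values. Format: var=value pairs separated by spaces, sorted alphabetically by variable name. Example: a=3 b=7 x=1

Answer: a=96 e=96

Derivation:
Step 1: enter scope (depth=1)
Step 2: enter scope (depth=2)
Step 3: exit scope (depth=1)
Step 4: exit scope (depth=0)
Step 5: enter scope (depth=1)
Step 6: enter scope (depth=2)
Step 7: enter scope (depth=3)
Step 8: declare e=96 at depth 3
Step 9: declare a=(read e)=96 at depth 3
Visible at query point: a=96 e=96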